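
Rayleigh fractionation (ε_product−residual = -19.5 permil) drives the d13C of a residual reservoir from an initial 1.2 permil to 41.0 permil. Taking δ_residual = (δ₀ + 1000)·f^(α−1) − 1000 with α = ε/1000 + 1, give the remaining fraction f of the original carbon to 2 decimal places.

α − 1 = ε/1000 = -0.0195
(δ_res + 1000)/(δ₀ + 1000) = (41.0 + 1000)/(1.2 + 1000) = 1041.0/1001.2 = 1.039752
f = 1.039752^(1/-0.0195) = exp(ln(1.039752)/-0.0195) = exp(0.03898/-0.0195)
f = exp(-1.9991) = 0.1355

0.14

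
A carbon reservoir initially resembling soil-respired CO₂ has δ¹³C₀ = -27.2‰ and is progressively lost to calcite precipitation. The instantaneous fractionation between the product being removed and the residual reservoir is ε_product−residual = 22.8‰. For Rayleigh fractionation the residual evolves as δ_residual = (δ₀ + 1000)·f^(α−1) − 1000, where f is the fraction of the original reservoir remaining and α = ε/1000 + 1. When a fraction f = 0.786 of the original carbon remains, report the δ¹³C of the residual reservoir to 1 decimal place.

Rayleigh residual: δ_res = (δ₀ + 1000)·f^(α−1) − 1000
α = ε/1000 + 1 = 1.02280, so α − 1 = 0.02280
f^(α−1) = 0.786^(0.02280) = 0.994525
δ_res = (-27.2 + 1000) × 0.994525 − 1000 = 967.474 − 1000 = -32.53‰

-32.5‰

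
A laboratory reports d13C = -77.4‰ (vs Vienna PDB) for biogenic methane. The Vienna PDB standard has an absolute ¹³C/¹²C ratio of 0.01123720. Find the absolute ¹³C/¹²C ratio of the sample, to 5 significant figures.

R_sample = R_standard × (d13C/1000 + 1)
R_sample = 0.01123720 × (-77.4/1000 + 1) = 0.01123720 × 0.922600
R_sample = 0.0103674

0.010367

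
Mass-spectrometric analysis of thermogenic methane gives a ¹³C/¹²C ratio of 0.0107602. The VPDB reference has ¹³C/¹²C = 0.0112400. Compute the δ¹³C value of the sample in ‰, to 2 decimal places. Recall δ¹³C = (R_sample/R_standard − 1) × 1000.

-42.69‰

δ¹³C = (R_sample / R_standard − 1) × 1000
R_sample / R_standard = 0.0107602 / 0.0112400 = 0.957313
δ¹³C = (0.957313 − 1) × 1000 = -42.687‰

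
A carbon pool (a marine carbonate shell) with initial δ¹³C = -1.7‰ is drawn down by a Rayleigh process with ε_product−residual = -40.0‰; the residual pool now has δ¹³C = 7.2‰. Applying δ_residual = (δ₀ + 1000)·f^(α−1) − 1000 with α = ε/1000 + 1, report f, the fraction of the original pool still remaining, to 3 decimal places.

α − 1 = ε/1000 = -0.0400
(δ_res + 1000)/(δ₀ + 1000) = (7.2 + 1000)/(-1.7 + 1000) = 1007.2/998.3 = 1.008915
f = 1.008915^(1/-0.0400) = exp(ln(1.008915)/-0.0400) = exp(0.00888/-0.0400)
f = exp(-0.2219) = 0.8010

0.801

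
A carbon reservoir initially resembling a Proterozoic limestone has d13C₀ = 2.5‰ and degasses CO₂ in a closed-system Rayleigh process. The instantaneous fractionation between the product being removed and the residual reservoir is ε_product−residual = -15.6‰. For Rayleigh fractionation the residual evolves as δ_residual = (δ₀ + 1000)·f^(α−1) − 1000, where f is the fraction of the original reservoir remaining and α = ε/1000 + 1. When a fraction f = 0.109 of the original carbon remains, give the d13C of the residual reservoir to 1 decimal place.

Rayleigh residual: δ_res = (δ₀ + 1000)·f^(α−1) − 1000
α = ε/1000 + 1 = 0.98440, so α − 1 = -0.01560
f^(α−1) = 0.109^(-0.01560) = 1.035181
δ_res = (2.5 + 1000) × 1.035181 − 1000 = 1037.769 − 1000 = 37.77‰

37.8‰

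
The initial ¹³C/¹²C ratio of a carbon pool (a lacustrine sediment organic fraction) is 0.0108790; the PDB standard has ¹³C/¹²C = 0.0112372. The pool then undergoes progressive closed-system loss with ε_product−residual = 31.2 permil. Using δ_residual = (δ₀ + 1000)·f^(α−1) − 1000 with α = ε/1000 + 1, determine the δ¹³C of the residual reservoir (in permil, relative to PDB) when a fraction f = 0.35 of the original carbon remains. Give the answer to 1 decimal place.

δ₀ = (0.0108790/0.0112372 − 1)×1000 = (0.968124 − 1)×1000 = -31.876 permil
α − 1 = ε/1000 = 0.0312
f^(α−1) = 0.35^(0.0312) = 0.967776
δ_res = (-31.876 + 1000) × 0.967776 − 1000 = 936.927 − 1000 = -63.07 permil

-63.1 permil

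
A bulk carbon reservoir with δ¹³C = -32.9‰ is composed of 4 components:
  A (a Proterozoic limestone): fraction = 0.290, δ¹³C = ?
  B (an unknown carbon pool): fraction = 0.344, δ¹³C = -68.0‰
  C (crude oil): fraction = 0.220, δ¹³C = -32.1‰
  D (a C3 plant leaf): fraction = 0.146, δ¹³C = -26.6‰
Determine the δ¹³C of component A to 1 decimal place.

Isotope mass balance: δ_bulk = Σ fᵢ·δᵢ.
-32.9 = 0.290×δ_A + 0.344×(-68.0) + 0.220×(-32.1) + 0.146×(-26.6)
0.290·δ_A = -32.9 − (-34.338) = 1.438
δ_A = 1.438 / 0.290 = 4.96‰

5.0‰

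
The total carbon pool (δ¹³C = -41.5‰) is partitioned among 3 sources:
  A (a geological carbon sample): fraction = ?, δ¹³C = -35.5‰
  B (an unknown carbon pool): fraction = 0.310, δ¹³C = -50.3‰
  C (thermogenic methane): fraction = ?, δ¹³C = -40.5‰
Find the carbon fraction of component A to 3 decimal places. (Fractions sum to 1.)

Let f_A and f_C be the unknown fractions; fractions sum to 1 so f_A + f_C = 0.690.
Mass balance: Σ fᵢ·δᵢ = δ_bulk ⇒ f_A·(-35.5) + f_C·(-40.5) = -41.5 − (-15.593) = -25.907
Substitute f_C = 0.690 − f_A:
f_A·(-35.5 − -40.5) = -25.907 − 0.690×(-40.5) = 2.038
f_A = 2.038 / 5.0 = 0.4076

0.408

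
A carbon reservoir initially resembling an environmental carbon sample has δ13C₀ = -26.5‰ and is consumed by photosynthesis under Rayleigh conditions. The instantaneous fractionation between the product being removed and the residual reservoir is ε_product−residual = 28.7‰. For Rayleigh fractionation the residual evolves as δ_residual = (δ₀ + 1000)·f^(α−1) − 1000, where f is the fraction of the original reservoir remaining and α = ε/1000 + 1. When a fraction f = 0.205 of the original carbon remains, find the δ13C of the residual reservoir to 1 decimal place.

-69.8‰

Rayleigh residual: δ_res = (δ₀ + 1000)·f^(α−1) − 1000
α = ε/1000 + 1 = 1.02870, so α − 1 = 0.02870
f^(α−1) = 0.205^(0.02870) = 0.955537
δ_res = (-26.5 + 1000) × 0.955537 − 1000 = 930.215 − 1000 = -69.79‰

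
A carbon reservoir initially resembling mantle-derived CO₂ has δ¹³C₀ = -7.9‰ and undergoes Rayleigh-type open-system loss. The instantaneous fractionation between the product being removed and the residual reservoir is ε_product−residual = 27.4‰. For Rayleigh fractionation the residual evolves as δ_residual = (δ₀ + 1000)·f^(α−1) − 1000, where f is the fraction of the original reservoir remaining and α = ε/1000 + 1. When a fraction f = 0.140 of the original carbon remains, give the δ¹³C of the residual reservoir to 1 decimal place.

-59.9‰

Rayleigh residual: δ_res = (δ₀ + 1000)·f^(α−1) − 1000
α = ε/1000 + 1 = 1.02740, so α − 1 = 0.02740
f^(α−1) = 0.140^(0.02740) = 0.947554
δ_res = (-7.9 + 1000) × 0.947554 − 1000 = 940.068 − 1000 = -59.93‰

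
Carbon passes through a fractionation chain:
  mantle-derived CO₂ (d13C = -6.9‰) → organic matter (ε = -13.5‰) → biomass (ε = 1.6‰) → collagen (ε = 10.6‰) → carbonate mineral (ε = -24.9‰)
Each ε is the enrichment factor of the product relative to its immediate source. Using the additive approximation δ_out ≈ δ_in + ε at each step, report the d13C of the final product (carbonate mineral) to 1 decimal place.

step 1: δ ≈ -6.9 + (-13.5) = -20.4‰
step 2: δ ≈ -20.4 + (1.6) = -18.8‰
step 3: δ ≈ -18.8 + (10.6) = -8.2‰
step 4: δ ≈ -8.2 + (-24.9) = -33.1‰

-33.1‰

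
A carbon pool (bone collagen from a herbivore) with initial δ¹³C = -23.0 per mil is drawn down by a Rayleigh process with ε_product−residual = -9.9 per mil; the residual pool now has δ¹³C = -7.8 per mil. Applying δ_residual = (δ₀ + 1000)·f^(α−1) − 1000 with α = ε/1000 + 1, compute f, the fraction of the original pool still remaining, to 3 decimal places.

0.210

α − 1 = ε/1000 = -0.0099
(δ_res + 1000)/(δ₀ + 1000) = (-7.8 + 1000)/(-23.0 + 1000) = 992.2/977.0 = 1.015558
f = 1.015558^(1/-0.0099) = exp(ln(1.015558)/-0.0099) = exp(0.01544/-0.0099)
f = exp(-1.5594) = 0.2103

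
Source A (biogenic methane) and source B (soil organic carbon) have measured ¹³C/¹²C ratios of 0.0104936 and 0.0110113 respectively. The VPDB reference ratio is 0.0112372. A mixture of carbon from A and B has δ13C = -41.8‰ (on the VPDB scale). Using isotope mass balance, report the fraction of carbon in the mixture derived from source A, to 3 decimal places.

δ_A = (0.0104936/0.0112372 − 1)×1000 = (0.933827 − 1)×1000 = -66.173‰
δ_B = (0.0110113/0.0112372 − 1)×1000 = (0.979897 − 1)×1000 = -20.103‰
f_A = (δ_mix − δ_B)/(δ_A − δ_B) = (-41.8 − (-20.103))/(-66.173 − (-20.103))
f_A = -21.697 / -46.070 = 0.4710

0.471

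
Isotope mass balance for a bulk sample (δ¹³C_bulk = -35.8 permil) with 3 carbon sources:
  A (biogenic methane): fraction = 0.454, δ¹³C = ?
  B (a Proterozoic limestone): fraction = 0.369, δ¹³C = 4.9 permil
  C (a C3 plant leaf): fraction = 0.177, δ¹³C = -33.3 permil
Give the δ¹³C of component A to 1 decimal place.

-69.9 permil

Isotope mass balance: δ_bulk = Σ fᵢ·δᵢ.
-35.8 = 0.454×δ_A + 0.369×(4.9) + 0.177×(-33.3)
0.454·δ_A = -35.8 − (-4.086) = -31.714
δ_A = -31.714 / 0.454 = -69.85 permil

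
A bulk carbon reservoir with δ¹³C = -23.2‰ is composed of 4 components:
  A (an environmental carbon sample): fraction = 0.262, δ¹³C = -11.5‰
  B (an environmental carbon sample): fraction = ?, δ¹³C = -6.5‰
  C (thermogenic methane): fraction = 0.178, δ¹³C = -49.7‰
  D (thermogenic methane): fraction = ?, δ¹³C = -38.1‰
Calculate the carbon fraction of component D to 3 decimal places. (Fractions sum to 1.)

Let f_D and f_B be the unknown fractions; fractions sum to 1 so f_D + f_B = 0.560.
Mass balance: Σ fᵢ·δᵢ = δ_bulk ⇒ f_D·(-38.1) + f_B·(-6.5) = -23.2 − (-11.860) = -11.340
Substitute f_B = 0.560 − f_D:
f_D·(-38.1 − -6.5) = -11.340 − 0.560×(-6.5) = -7.700
f_D = -7.700 / -31.6 = 0.2437

0.244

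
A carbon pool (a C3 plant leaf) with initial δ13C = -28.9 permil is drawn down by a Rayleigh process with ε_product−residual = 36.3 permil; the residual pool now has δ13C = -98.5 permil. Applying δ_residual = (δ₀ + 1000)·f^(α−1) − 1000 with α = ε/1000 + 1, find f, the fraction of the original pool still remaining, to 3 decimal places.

0.129

α − 1 = ε/1000 = 0.0363
(δ_res + 1000)/(δ₀ + 1000) = (-98.5 + 1000)/(-28.9 + 1000) = 901.5/971.1 = 0.928329
f = 0.928329^(1/0.0363) = exp(ln(0.928329)/0.0363) = exp(-0.07437/0.0363)
f = exp(-2.0487) = 0.1289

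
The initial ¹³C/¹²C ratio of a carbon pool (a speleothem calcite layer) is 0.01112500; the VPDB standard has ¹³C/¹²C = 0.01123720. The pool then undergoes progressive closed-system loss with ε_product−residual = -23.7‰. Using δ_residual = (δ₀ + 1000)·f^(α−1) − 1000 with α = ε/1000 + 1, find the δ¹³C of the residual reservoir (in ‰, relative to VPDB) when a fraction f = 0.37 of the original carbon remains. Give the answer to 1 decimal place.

13.6‰

δ₀ = (0.01112500/0.01123720 − 1)×1000 = (0.990015 − 1)×1000 = -9.985‰
α − 1 = ε/1000 = -0.0237
f^(α−1) = 0.37^(-0.0237) = 1.023844
δ_res = (-9.985 + 1000) × 1.023844 − 1000 = 1013.621 − 1000 = 13.62‰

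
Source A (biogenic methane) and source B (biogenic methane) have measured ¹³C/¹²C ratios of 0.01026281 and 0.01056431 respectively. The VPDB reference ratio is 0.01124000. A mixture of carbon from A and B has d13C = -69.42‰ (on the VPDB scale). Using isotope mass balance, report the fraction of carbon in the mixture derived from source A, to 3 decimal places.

δ_A = (0.01026281/0.01124000 − 1)×1000 = (0.913061 − 1)×1000 = -86.939‰
δ_B = (0.01056431/0.01124000 − 1)×1000 = (0.939885 − 1)×1000 = -60.115‰
f_A = (δ_mix − δ_B)/(δ_A − δ_B) = (-69.42 − (-60.115))/(-86.939 − (-60.115))
f_A = -9.305 / -26.824 = 0.3469

0.347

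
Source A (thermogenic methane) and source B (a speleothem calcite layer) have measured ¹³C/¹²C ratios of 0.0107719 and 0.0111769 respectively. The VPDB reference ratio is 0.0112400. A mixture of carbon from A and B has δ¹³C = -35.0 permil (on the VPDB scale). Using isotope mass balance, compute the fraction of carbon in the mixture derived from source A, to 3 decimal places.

δ_A = (0.0107719/0.0112400 − 1)×1000 = (0.958354 − 1)×1000 = -41.646 permil
δ_B = (0.0111769/0.0112400 − 1)×1000 = (0.994386 − 1)×1000 = -5.614 permil
f_A = (δ_mix − δ_B)/(δ_A − δ_B) = (-35.0 − (-5.614))/(-41.646 − (-5.614))
f_A = -29.386 / -36.032 = 0.8156

0.816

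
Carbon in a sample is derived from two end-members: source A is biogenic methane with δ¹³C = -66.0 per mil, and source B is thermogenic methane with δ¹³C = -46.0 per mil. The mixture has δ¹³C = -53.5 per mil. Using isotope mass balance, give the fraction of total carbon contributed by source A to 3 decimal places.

0.375

δ_mix = f_A·δ_A + (1 − f_A)·δ_B  ⇒  f_A = (δ_mix − δ_B)/(δ_A − δ_B)
f_A = (-53.5 − (-46.0)) / (-66.0 − (-46.0))
f_A = -7.5 / -20.0 = 0.3750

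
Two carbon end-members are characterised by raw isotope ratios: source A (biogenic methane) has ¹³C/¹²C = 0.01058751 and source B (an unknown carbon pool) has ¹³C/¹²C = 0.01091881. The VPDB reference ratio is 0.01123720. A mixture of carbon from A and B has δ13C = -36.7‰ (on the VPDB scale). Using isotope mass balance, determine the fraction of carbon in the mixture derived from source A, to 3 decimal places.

0.284

δ_A = (0.01058751/0.01123720 − 1)×1000 = (0.942184 − 1)×1000 = -57.816‰
δ_B = (0.01091881/0.01123720 − 1)×1000 = (0.971666 − 1)×1000 = -28.334‰
f_A = (δ_mix − δ_B)/(δ_A − δ_B) = (-36.7 − (-28.334))/(-57.816 − (-28.334))
f_A = -8.366 / -29.482 = 0.2838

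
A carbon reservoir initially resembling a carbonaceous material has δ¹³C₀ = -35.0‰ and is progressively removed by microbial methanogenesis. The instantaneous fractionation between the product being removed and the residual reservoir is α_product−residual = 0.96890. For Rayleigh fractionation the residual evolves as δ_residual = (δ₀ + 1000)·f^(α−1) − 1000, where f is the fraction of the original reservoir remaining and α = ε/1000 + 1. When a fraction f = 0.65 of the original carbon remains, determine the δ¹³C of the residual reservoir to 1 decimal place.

Rayleigh residual: δ_res = (δ₀ + 1000)·f^(α−1) − 1000
α − 1 = -0.03110
f^(α−1) = 0.65^(-0.03110) = 1.013487
δ_res = (-35.0 + 1000) × 1.013487 − 1000 = 978.015 − 1000 = -21.98‰

-22.0‰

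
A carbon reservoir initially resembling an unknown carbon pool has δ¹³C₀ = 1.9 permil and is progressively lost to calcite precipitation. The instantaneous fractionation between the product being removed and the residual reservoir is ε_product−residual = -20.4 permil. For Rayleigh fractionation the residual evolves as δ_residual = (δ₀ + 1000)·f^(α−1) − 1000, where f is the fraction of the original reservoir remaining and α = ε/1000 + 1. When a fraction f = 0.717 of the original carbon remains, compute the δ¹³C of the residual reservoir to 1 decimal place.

Rayleigh residual: δ_res = (δ₀ + 1000)·f^(α−1) − 1000
α = ε/1000 + 1 = 0.97960, so α − 1 = -0.02040
f^(α−1) = 0.717^(-0.02040) = 1.006810
δ_res = (1.9 + 1000) × 1.006810 − 1000 = 1008.723 − 1000 = 8.72 permil

8.7 permil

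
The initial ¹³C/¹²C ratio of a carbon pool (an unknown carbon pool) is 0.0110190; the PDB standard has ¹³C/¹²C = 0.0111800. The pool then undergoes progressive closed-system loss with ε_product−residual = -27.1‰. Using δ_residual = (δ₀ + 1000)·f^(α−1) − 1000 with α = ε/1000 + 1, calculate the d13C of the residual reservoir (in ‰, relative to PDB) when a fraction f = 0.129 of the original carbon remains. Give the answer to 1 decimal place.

41.8‰

δ₀ = (0.0110190/0.0111800 − 1)×1000 = (0.985599 − 1)×1000 = -14.401‰
α − 1 = ε/1000 = -0.0271
f^(α−1) = 0.129^(-0.0271) = 1.057068
δ_res = (-14.401 + 1000) × 1.057068 − 1000 = 1041.846 − 1000 = 41.85‰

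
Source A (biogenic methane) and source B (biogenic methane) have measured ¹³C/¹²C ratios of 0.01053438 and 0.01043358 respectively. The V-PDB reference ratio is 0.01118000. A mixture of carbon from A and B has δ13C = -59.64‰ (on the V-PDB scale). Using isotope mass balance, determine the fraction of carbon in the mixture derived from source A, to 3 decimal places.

0.790

δ_A = (0.01053438/0.01118000 − 1)×1000 = (0.942252 − 1)×1000 = -57.748‰
δ_B = (0.01043358/0.01118000 − 1)×1000 = (0.933236 − 1)×1000 = -66.764‰
f_A = (δ_mix − δ_B)/(δ_A − δ_B) = (-59.64 − (-66.764))/(-57.748 − (-66.764))
f_A = 7.124 / 9.016 = 0.7901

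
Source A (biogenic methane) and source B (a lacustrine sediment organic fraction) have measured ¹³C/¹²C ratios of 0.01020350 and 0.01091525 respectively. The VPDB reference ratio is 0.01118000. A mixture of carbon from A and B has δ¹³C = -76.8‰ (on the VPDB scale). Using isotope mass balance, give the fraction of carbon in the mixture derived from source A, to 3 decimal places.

δ_A = (0.01020350/0.01118000 − 1)×1000 = (0.912657 − 1)×1000 = -87.343‰
δ_B = (0.01091525/0.01118000 − 1)×1000 = (0.976319 − 1)×1000 = -23.681‰
f_A = (δ_mix − δ_B)/(δ_A − δ_B) = (-76.8 − (-23.681))/(-87.343 − (-23.681))
f_A = -53.119 / -63.663 = 0.8344

0.834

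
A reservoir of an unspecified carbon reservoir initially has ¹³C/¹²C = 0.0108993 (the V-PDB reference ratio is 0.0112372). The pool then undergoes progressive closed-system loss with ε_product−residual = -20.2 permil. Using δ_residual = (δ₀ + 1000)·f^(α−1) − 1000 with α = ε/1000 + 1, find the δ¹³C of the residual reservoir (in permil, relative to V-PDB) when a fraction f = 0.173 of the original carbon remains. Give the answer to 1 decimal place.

δ₀ = (0.0108993/0.0112372 − 1)×1000 = (0.969930 − 1)×1000 = -30.070 permil
α − 1 = ε/1000 = -0.0202
f^(α−1) = 0.173^(-0.0202) = 1.036076
δ_res = (-30.070 + 1000) × 1.036076 − 1000 = 1004.921 − 1000 = 4.92 permil

4.9 permil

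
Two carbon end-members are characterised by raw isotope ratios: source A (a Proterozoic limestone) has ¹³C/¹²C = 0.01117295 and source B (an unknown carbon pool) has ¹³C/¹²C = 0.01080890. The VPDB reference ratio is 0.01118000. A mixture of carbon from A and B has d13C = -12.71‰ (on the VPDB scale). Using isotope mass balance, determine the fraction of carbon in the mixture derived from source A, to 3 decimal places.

0.629

δ_A = (0.01117295/0.01118000 − 1)×1000 = (0.999369 − 1)×1000 = -0.631‰
δ_B = (0.01080890/0.01118000 − 1)×1000 = (0.966807 − 1)×1000 = -33.193‰
f_A = (δ_mix − δ_B)/(δ_A − δ_B) = (-12.71 − (-33.193))/(-0.631 − (-33.193))
f_A = 20.483 / 32.563 = 0.6290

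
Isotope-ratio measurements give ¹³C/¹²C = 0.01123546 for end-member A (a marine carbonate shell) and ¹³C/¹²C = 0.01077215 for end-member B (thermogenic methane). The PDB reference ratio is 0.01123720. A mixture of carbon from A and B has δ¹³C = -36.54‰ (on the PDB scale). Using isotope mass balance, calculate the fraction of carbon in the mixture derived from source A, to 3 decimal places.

δ_A = (0.01123546/0.01123720 − 1)×1000 = (0.999845 − 1)×1000 = -0.155‰
δ_B = (0.01077215/0.01123720 − 1)×1000 = (0.958615 − 1)×1000 = -41.385‰
f_A = (δ_mix − δ_B)/(δ_A − δ_B) = (-36.54 − (-41.385))/(-0.155 − (-41.385))
f_A = 4.845 / 41.230 = 0.1175

0.118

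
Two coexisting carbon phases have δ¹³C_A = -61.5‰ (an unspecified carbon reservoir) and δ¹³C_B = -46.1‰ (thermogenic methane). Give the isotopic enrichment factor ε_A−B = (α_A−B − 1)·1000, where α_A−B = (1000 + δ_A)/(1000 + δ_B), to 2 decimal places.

α_A−B = (1000 + -61.5) / (1000 + -46.1) = 938.5 / 953.9 = 0.983856
ε_A−B = (0.983856 − 1) × 1000 = -16.144‰
(The approximation ε ≈ δ_A − δ_B would give -15.4‰.)

-16.14‰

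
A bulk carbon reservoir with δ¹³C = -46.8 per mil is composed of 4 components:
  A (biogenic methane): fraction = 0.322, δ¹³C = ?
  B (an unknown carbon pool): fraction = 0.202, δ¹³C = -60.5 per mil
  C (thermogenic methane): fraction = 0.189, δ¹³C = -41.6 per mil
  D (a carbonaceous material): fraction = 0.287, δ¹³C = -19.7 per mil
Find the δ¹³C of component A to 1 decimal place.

Isotope mass balance: δ_bulk = Σ fᵢ·δᵢ.
-46.8 = 0.322×δ_A + 0.202×(-60.5) + 0.189×(-41.6) + 0.287×(-19.7)
0.322·δ_A = -46.8 − (-25.737) = -21.063
δ_A = -21.063 / 0.322 = -65.41 per mil

-65.4 per mil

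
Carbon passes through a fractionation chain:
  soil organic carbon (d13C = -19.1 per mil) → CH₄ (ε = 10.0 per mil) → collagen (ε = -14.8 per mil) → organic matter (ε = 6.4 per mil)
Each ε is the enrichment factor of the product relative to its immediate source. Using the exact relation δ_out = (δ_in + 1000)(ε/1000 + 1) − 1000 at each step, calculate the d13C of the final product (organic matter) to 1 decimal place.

-17.7 per mil

step 1: δ = (-19.10 + 1000)·(10.0/1000 + 1) − 1000 = -9.29 per mil
step 2: δ = (-9.29 + 1000)·(-14.8/1000 + 1) − 1000 = -23.95 per mil
step 3: δ = (-23.95 + 1000)·(6.4/1000 + 1) − 1000 = -17.71 per mil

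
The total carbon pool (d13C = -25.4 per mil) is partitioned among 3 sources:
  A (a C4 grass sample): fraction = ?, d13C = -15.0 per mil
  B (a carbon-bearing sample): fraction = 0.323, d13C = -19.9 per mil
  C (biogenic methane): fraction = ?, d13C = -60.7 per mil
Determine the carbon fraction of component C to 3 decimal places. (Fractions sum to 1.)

Let f_C and f_A be the unknown fractions; fractions sum to 1 so f_C + f_A = 0.677.
Mass balance: Σ fᵢ·δᵢ = δ_bulk ⇒ f_C·(-60.7) + f_A·(-15.0) = -25.4 − (-6.428) = -18.972
Substitute f_A = 0.677 − f_C:
f_C·(-60.7 − -15.0) = -18.972 − 0.677×(-15.0) = -8.817
f_C = -8.817 / -45.7 = 0.1929

0.193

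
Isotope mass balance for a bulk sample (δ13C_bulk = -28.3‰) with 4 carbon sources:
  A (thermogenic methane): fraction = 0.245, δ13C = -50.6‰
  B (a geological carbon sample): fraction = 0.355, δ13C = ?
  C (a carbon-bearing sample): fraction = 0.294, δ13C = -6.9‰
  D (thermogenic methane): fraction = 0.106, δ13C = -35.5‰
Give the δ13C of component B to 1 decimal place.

-28.5‰

Isotope mass balance: δ_bulk = Σ fᵢ·δᵢ.
-28.3 = 0.245×(-50.6) + 0.355×δ_B + 0.294×(-6.9) + 0.106×(-35.5)
0.355·δ_B = -28.3 − (-18.189) = -10.111
δ_B = -10.111 / 0.355 = -28.48‰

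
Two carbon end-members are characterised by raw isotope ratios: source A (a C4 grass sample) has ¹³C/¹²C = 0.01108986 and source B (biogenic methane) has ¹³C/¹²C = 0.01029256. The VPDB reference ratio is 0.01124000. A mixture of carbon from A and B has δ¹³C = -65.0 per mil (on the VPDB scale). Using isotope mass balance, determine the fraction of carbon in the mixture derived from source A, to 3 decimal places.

0.272

δ_A = (0.01108986/0.01124000 − 1)×1000 = (0.986642 − 1)×1000 = -13.358 per mil
δ_B = (0.01029256/0.01124000 − 1)×1000 = (0.915708 − 1)×1000 = -84.292 per mil
f_A = (δ_mix − δ_B)/(δ_A − δ_B) = (-65.0 − (-84.292))/(-13.358 − (-84.292))
f_A = 19.292 / 70.934 = 0.2720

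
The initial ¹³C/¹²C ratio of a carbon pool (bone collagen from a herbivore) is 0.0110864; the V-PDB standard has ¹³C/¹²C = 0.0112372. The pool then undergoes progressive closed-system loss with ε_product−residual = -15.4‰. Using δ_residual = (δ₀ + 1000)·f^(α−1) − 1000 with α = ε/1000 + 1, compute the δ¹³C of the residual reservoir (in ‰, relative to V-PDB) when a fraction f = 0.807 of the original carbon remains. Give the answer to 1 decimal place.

δ₀ = (0.0110864/0.0112372 − 1)×1000 = (0.986580 − 1)×1000 = -13.420‰
α − 1 = ε/1000 = -0.0154
f^(α−1) = 0.807^(-0.0154) = 1.003308
δ_res = (-13.420 + 1000) × 1.003308 − 1000 = 989.844 − 1000 = -10.16‰

-10.2‰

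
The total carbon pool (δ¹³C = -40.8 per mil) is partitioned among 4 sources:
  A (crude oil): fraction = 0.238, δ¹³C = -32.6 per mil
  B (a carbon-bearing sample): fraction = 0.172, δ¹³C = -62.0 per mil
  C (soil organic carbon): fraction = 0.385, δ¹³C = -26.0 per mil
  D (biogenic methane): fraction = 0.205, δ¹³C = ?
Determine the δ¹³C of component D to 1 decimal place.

Isotope mass balance: δ_bulk = Σ fᵢ·δᵢ.
-40.8 = 0.238×(-32.6) + 0.172×(-62.0) + 0.385×(-26.0) + 0.205×δ_D
0.205·δ_D = -40.8 − (-28.433) = -12.367
δ_D = -12.367 / 0.205 = -60.33 per mil

-60.3 per mil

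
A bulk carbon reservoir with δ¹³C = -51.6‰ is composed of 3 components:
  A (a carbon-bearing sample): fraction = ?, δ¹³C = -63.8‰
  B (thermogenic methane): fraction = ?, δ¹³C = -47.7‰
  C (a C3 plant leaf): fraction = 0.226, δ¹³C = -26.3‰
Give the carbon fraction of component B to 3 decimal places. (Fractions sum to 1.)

0.231

Let f_B and f_A be the unknown fractions; fractions sum to 1 so f_B + f_A = 0.774.
Mass balance: Σ fᵢ·δᵢ = δ_bulk ⇒ f_B·(-47.7) + f_A·(-63.8) = -51.6 − (-5.944) = -45.656
Substitute f_A = 0.774 − f_B:
f_B·(-47.7 − -63.8) = -45.656 − 0.774×(-63.8) = 3.725
f_B = 3.725 / 16.1 = 0.2314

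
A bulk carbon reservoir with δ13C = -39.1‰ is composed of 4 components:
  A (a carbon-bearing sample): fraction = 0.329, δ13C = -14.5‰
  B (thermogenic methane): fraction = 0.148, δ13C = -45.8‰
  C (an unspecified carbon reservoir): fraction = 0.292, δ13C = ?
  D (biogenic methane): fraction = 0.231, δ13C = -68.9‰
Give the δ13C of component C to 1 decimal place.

-39.8‰

Isotope mass balance: δ_bulk = Σ fᵢ·δᵢ.
-39.1 = 0.329×(-14.5) + 0.148×(-45.8) + 0.292×δ_C + 0.231×(-68.9)
0.292·δ_C = -39.1 − (-27.465) = -11.635
δ_C = -11.635 / 0.292 = -39.85‰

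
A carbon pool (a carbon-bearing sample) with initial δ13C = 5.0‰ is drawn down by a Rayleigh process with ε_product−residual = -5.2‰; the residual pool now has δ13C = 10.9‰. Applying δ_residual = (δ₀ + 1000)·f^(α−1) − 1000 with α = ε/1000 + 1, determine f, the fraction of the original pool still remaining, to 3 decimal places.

α − 1 = ε/1000 = -0.0052
(δ_res + 1000)/(δ₀ + 1000) = (10.9 + 1000)/(5.0 + 1000) = 1010.9/1005.0 = 1.005871
f = 1.005871^(1/-0.0052) = exp(ln(1.005871)/-0.0052) = exp(0.00585/-0.0052)
f = exp(-1.1257) = 0.3244

0.324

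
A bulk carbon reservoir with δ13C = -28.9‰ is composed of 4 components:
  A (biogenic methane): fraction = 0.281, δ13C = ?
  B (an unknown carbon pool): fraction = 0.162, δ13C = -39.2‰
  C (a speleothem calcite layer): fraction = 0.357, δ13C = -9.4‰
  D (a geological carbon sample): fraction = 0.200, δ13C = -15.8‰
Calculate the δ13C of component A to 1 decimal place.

Isotope mass balance: δ_bulk = Σ fᵢ·δᵢ.
-28.9 = 0.281×δ_A + 0.162×(-39.2) + 0.357×(-9.4) + 0.200×(-15.8)
0.281·δ_A = -28.9 − (-12.866) = -16.034
δ_A = -16.034 / 0.281 = -57.06‰

-57.1‰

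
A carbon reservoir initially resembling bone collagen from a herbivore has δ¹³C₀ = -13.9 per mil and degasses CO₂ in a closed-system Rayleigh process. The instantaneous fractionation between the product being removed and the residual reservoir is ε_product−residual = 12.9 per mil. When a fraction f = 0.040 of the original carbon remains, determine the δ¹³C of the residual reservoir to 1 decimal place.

Rayleigh residual: δ_res = (δ₀ + 1000)·f^(α−1) − 1000
α = ε/1000 + 1 = 1.01290, so α − 1 = 0.01290
f^(α−1) = 0.040^(0.01290) = 0.959327
δ_res = (-13.9 + 1000) × 0.959327 − 1000 = 945.992 − 1000 = -54.01 per mil

-54.0 per mil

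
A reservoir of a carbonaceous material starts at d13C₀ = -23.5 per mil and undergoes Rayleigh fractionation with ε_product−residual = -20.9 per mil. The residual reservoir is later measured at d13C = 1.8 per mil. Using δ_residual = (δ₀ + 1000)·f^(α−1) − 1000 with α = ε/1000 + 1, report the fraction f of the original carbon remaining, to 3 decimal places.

α − 1 = ε/1000 = -0.0209
(δ_res + 1000)/(δ₀ + 1000) = (1.8 + 1000)/(-23.5 + 1000) = 1001.8/976.5 = 1.025909
f = 1.025909^(1/-0.0209) = exp(ln(1.025909)/-0.0209) = exp(0.02558/-0.0209)
f = exp(-1.2239) = 0.2941

0.294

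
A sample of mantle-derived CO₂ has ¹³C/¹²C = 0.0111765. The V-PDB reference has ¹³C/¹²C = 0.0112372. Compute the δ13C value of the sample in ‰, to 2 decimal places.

δ13C = (R_sample / R_standard − 1) × 1000
R_sample / R_standard = 0.0111765 / 0.0112372 = 0.994598
δ13C = (0.994598 − 1) × 1000 = -5.402‰

-5.40‰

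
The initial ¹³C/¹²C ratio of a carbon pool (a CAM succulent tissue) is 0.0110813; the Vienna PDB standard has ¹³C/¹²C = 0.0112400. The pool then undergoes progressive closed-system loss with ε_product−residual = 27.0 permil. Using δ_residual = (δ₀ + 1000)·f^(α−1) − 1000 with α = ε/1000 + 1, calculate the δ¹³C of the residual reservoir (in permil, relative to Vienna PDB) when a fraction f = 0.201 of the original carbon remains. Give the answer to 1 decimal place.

-55.9 permil

δ₀ = (0.0110813/0.0112400 − 1)×1000 = (0.985881 − 1)×1000 = -14.119 permil
α − 1 = ε/1000 = 0.0270
f^(α−1) = 0.201^(0.0270) = 0.957605
δ_res = (-14.119 + 1000) × 0.957605 − 1000 = 944.084 − 1000 = -55.92 permil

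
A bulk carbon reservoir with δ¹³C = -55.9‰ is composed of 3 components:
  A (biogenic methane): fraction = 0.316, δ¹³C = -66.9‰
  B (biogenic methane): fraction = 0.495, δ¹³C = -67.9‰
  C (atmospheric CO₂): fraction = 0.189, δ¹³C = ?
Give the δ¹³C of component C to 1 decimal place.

-6.1‰

Isotope mass balance: δ_bulk = Σ fᵢ·δᵢ.
-55.9 = 0.316×(-66.9) + 0.495×(-67.9) + 0.189×δ_C
0.189·δ_C = -55.9 − (-54.751) = -1.149
δ_C = -1.149 / 0.189 = -6.08‰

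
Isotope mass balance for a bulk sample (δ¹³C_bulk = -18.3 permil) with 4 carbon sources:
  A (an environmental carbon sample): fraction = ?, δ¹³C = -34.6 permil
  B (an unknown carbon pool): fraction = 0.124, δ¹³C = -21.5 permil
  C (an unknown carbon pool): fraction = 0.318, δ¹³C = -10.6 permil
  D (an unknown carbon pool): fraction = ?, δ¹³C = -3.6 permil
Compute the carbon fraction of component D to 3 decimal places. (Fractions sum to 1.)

0.227

Let f_D and f_A be the unknown fractions; fractions sum to 1 so f_D + f_A = 0.558.
Mass balance: Σ fᵢ·δᵢ = δ_bulk ⇒ f_D·(-3.6) + f_A·(-34.6) = -18.3 − (-6.037) = -12.263
Substitute f_A = 0.558 − f_D:
f_D·(-3.6 − -34.6) = -12.263 − 0.558×(-34.6) = 7.044
f_D = 7.044 / 31.0 = 0.2272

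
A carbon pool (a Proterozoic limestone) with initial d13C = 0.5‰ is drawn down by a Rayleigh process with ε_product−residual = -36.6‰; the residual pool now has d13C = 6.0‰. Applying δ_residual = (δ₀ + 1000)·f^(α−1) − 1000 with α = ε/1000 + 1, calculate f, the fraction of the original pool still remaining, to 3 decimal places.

α − 1 = ε/1000 = -0.0366
(δ_res + 1000)/(δ₀ + 1000) = (6.0 + 1000)/(0.5 + 1000) = 1006.0/1000.5 = 1.005497
f = 1.005497^(1/-0.0366) = exp(ln(1.005497)/-0.0366) = exp(0.00548/-0.0366)
f = exp(-0.1498) = 0.8609

0.861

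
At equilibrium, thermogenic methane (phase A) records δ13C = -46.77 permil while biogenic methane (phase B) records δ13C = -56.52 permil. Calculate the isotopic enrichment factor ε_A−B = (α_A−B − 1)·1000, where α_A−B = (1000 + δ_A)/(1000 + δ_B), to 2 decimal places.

10.33 permil

α_A−B = (1000 + -46.77) / (1000 + -56.52) = 953.23 / 943.48 = 1.010334
ε_A−B = (1.010334 − 1) × 1000 = 10.334 permil
(The approximation ε ≈ δ_A − δ_B would give 9.75 permil.)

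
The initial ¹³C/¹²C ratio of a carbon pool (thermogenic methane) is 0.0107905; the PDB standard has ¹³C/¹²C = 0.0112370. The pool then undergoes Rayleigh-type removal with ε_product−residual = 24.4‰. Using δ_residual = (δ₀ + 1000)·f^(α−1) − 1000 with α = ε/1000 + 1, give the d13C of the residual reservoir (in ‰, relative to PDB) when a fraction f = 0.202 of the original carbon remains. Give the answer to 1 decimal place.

-76.5‰

δ₀ = (0.0107905/0.0112370 − 1)×1000 = (0.960265 − 1)×1000 = -39.735‰
α − 1 = ε/1000 = 0.0244
f^(α−1) = 0.202^(0.0244) = 0.961724
δ_res = (-39.735 + 1000) × 0.961724 − 1000 = 923.510 − 1000 = -76.49‰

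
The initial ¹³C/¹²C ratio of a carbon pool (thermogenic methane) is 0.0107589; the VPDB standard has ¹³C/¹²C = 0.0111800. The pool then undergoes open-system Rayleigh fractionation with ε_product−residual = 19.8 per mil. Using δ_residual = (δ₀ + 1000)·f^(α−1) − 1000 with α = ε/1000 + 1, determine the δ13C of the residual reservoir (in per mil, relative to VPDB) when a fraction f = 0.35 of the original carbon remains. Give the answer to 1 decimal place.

-57.5 per mil

δ₀ = (0.0107589/0.0111800 − 1)×1000 = (0.962335 − 1)×1000 = -37.665 per mil
α − 1 = ε/1000 = 0.0198
f^(α−1) = 0.35^(0.0198) = 0.979428
δ_res = (-37.665 + 1000) × 0.979428 − 1000 = 942.537 − 1000 = -57.46 per mil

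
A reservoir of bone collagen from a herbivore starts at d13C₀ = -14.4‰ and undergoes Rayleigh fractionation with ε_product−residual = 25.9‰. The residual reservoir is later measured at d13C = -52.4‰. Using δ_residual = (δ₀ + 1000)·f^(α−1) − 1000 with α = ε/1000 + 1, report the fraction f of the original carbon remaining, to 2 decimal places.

α − 1 = ε/1000 = 0.0259
(δ_res + 1000)/(δ₀ + 1000) = (-52.4 + 1000)/(-14.4 + 1000) = 947.6/985.6 = 0.961445
f = 0.961445^(1/0.0259) = exp(ln(0.961445)/0.0259) = exp(-0.03932/0.0259)
f = exp(-1.5181) = 0.2191

0.22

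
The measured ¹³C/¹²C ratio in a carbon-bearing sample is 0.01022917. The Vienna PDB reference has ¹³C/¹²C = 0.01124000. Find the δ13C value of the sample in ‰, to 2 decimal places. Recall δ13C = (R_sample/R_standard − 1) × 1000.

δ13C = (R_sample / R_standard − 1) × 1000
R_sample / R_standard = 0.01022917 / 0.01124000 = 0.910069
δ13C = (0.910069 − 1) × 1000 = -89.931‰

-89.93‰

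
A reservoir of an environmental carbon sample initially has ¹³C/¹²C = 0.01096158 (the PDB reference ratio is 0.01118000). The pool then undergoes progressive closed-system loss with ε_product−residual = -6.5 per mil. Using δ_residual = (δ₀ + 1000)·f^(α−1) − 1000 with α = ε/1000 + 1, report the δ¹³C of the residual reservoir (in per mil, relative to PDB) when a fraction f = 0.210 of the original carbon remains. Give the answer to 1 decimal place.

δ₀ = (0.01096158/0.01118000 − 1)×1000 = (0.980463 − 1)×1000 = -19.537 per mil
α − 1 = ε/1000 = -0.0065
f^(α−1) = 0.210^(-0.0065) = 1.010196
δ_res = (-19.537 + 1000) × 1.010196 − 1000 = 990.460 − 1000 = -9.54 per mil

-9.5 per mil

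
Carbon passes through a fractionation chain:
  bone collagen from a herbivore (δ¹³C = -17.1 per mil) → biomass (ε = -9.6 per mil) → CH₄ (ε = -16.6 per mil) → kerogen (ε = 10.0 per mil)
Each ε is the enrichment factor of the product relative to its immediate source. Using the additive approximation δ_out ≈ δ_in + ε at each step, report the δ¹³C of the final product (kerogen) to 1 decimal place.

-33.3 per mil

step 1: δ ≈ -17.1 + (-9.6) = -26.7 per mil
step 2: δ ≈ -26.7 + (-16.6) = -43.3 per mil
step 3: δ ≈ -43.3 + (10.0) = -33.3 per mil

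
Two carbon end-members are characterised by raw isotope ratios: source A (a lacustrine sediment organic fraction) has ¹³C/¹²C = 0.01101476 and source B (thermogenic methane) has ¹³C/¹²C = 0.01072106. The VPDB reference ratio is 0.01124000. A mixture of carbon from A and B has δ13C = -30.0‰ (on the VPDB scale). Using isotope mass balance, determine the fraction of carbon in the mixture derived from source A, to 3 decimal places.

δ_A = (0.01101476/0.01124000 − 1)×1000 = (0.979961 − 1)×1000 = -20.039‰
δ_B = (0.01072106/0.01124000 − 1)×1000 = (0.953831 − 1)×1000 = -46.169‰
f_A = (δ_mix − δ_B)/(δ_A − δ_B) = (-30.0 − (-46.169))/(-20.039 − (-46.169))
f_A = 16.169 / 26.130 = 0.6188

0.619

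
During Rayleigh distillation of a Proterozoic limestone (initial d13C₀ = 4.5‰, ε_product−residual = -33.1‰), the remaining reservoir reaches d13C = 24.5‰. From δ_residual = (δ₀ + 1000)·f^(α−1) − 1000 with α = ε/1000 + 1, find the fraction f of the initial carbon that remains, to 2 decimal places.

0.55

α − 1 = ε/1000 = -0.0331
(δ_res + 1000)/(δ₀ + 1000) = (24.5 + 1000)/(4.5 + 1000) = 1024.5/1004.5 = 1.019910
f = 1.019910^(1/-0.0331) = exp(ln(1.019910)/-0.0331) = exp(0.01971/-0.0331)
f = exp(-0.5956) = 0.5512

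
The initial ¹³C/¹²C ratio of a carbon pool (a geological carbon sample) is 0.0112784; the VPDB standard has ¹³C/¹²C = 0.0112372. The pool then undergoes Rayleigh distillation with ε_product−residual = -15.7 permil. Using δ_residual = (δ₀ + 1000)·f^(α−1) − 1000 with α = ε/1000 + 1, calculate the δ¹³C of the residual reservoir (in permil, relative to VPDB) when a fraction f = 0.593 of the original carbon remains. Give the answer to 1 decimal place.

11.9 permil

δ₀ = (0.0112784/0.0112372 − 1)×1000 = (1.003666 − 1)×1000 = 3.666 permil
α − 1 = ε/1000 = -0.0157
f^(α−1) = 0.593^(-0.0157) = 1.008238
δ_res = (3.666 + 1000) × 1.008238 − 1000 = 1011.935 − 1000 = 11.93 permil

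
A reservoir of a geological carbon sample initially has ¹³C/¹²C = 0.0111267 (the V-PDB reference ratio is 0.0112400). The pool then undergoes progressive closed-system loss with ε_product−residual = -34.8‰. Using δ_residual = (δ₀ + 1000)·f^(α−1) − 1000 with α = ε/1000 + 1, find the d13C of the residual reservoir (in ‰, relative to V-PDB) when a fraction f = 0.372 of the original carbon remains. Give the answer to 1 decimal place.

24.6‰

δ₀ = (0.0111267/0.0112400 − 1)×1000 = (0.989920 − 1)×1000 = -10.080‰
α − 1 = ε/1000 = -0.0348
f^(α−1) = 0.372^(-0.0348) = 1.035011
δ_res = (-10.080 + 1000) × 1.035011 − 1000 = 1024.578 − 1000 = 24.58‰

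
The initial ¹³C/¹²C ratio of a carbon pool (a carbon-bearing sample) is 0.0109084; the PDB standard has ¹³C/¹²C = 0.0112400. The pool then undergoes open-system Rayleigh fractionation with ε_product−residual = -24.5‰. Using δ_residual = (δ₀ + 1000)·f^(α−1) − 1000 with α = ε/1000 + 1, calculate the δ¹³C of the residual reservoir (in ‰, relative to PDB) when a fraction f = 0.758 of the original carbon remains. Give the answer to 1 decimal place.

δ₀ = (0.0109084/0.0112400 − 1)×1000 = (0.970498 − 1)×1000 = -29.502‰
α − 1 = ε/1000 = -0.0245
f^(α−1) = 0.758^(-0.0245) = 1.006811
δ_res = (-29.502 + 1000) × 1.006811 − 1000 = 977.109 − 1000 = -22.89‰

-22.9‰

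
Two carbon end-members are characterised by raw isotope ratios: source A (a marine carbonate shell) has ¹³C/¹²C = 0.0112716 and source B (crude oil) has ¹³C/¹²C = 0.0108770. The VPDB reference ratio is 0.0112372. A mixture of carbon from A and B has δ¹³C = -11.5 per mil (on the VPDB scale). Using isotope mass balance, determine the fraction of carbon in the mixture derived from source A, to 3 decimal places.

0.585

δ_A = (0.0112716/0.0112372 − 1)×1000 = (1.003061 − 1)×1000 = 3.061 per mil
δ_B = (0.0108770/0.0112372 − 1)×1000 = (0.967946 − 1)×1000 = -32.054 per mil
f_A = (δ_mix − δ_B)/(δ_A − δ_B) = (-11.5 − (-32.054))/(3.061 − (-32.054))
f_A = 20.554 / 35.116 = 0.5853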